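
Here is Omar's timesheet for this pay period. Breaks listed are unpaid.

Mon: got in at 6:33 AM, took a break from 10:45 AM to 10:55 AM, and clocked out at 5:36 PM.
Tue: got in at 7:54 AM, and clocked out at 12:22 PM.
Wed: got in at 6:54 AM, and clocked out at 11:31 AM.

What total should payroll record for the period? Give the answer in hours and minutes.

Mon: 6:33 AM–5:36 PM = 11 h 3 min; less 10 min break → 10 h 53 min
Tue: 7:54 AM–12:22 PM = 4 h 28 min
Wed: 6:54 AM–11:31 AM = 4 h 37 min
Total: 10 h 53 min + 4 h 28 min + 4 h 37 min = 19 h 58 min.

19 h 58 min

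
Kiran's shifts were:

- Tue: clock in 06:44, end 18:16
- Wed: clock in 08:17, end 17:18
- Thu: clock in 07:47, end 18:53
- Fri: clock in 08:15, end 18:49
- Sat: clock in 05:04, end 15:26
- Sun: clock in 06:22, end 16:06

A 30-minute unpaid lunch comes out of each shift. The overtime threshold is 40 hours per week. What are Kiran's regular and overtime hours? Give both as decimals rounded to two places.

Regular 40.00 hours, overtime 19.32 hours

Tue: 06:44–18:16 = 11 h 32 min; less 30 min break → 11 h 2 min
Wed: 08:17–17:18 = 9 h 1 min; less 30 min break → 8 h 31 min
Thu: 07:47–18:53 = 11 h 6 min; less 30 min break → 10 h 36 min
Fri: 08:15–18:49 = 10 h 34 min; less 30 min break → 10 h 4 min
Sat: 05:04–15:26 = 10 h 22 min; less 30 min break → 9 h 52 min
Sun: 06:22–16:06 = 9 h 44 min; less 30 min break → 9 h 14 min
Total worked: 59 h 19 min = 59.32 h.
Threshold 40 h → overtime 19 h 19 min, regular 40 h 0 min.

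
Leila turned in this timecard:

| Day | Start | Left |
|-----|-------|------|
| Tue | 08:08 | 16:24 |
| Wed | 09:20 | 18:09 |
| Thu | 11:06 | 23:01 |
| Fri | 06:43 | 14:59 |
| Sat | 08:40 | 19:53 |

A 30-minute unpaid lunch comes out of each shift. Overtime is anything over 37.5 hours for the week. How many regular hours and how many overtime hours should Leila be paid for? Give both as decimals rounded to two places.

Tue: 08:08–16:24 = 8 h 16 min; less 30 min break → 7 h 46 min
Wed: 09:20–18:09 = 8 h 49 min; less 30 min break → 8 h 19 min
Thu: 11:06–23:01 = 11 h 55 min; less 30 min break → 11 h 25 min
Fri: 06:43–14:59 = 8 h 16 min; less 30 min break → 7 h 46 min
Sat: 08:40–19:53 = 11 h 13 min; less 30 min break → 10 h 43 min
Total worked: 45 h 59 min = 45.98 h.
Threshold 37.5 h → overtime 8 h 29 min, regular 37 h 30 min.

Regular 37.50 hours, overtime 8.48 hours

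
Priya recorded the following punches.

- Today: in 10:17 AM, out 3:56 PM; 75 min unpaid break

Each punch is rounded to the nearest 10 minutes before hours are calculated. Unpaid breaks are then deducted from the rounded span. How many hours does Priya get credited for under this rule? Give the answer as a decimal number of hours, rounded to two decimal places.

Today: in 10:17 AM→10:20 AM, out 3:56 PM→4:00 PM; 5 h 40 min − 75 min = 4 h 25 min

4.42 hours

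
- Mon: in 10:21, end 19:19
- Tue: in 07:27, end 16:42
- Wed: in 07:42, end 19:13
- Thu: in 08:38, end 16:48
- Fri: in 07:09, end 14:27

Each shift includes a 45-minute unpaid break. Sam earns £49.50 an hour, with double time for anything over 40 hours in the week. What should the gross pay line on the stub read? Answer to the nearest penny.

£2123.55

Mon: 10:21–19:19 = 8 h 58 min; less 45 min break → 8 h 13 min
Tue: 07:27–16:42 = 9 h 15 min; less 45 min break → 8 h 30 min
Wed: 07:42–19:13 = 11 h 31 min; less 45 min break → 10 h 46 min
Thu: 08:38–16:48 = 8 h 10 min; less 45 min break → 7 h 25 min
Fri: 07:09–14:27 = 7 h 18 min; less 45 min break → 6 h 33 min
Total worked: 41 h 27 min = 2487 min.
Regular 40 h 0 min = 2400 min at £49.50/h; overtime 1 h 27 min = 87 min at £99.00/h.
Pay = (2400 × £49.50 + 87 × £99.00) ÷ 60 = £2123.55.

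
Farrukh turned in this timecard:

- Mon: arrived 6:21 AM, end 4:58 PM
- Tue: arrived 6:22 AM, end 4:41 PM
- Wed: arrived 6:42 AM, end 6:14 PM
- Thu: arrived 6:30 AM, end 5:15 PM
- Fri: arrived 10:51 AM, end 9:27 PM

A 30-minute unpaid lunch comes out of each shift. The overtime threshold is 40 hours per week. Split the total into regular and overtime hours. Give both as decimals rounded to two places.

Mon: 6:21 AM–4:58 PM = 10 h 37 min; less 30 min break → 10 h 7 min
Tue: 6:22 AM–4:41 PM = 10 h 19 min; less 30 min break → 9 h 49 min
Wed: 6:42 AM–6:14 PM = 11 h 32 min; less 30 min break → 11 h 2 min
Thu: 6:30 AM–5:15 PM = 10 h 45 min; less 30 min break → 10 h 15 min
Fri: 10:51 AM–9:27 PM = 10 h 36 min; less 30 min break → 10 h 6 min
Total worked: 51 h 19 min = 51.32 h.
Threshold 40 h → overtime 11 h 19 min, regular 40 h 0 min.

Regular 40.00 hours, overtime 11.32 hours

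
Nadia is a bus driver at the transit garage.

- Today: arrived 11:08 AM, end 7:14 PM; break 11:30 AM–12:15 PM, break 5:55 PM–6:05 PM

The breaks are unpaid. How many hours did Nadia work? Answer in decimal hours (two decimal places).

7.18 hours

Today: 11:08 AM–7:14 PM = 8 h 6 min; less 55 min break → 7 h 11 min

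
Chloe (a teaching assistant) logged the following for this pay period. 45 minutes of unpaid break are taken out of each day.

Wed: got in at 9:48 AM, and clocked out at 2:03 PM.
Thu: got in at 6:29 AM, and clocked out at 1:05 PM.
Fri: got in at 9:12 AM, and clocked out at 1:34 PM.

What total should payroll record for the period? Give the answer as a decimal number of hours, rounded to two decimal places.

Wed: 9:48 AM–2:03 PM = 4 h 15 min; less 45 min break → 3 h 30 min
Thu: 6:29 AM–1:05 PM = 6 h 36 min; less 45 min break → 5 h 51 min
Fri: 9:12 AM–1:34 PM = 4 h 22 min; less 45 min break → 3 h 37 min
Total: 3 h 30 min + 5 h 51 min + 3 h 37 min = 12 h 58 min.

12.97 hours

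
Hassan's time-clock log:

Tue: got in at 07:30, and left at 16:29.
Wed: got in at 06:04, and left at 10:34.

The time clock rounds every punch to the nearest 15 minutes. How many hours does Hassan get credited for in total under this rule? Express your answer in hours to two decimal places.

Tue: in 07:30→07:30, out 16:29→16:30; 9 h 0 min
Wed: in 06:04→06:00, out 10:34→10:30; 4 h 30 min
Total credited: 13 h 30 min.

13.50 hours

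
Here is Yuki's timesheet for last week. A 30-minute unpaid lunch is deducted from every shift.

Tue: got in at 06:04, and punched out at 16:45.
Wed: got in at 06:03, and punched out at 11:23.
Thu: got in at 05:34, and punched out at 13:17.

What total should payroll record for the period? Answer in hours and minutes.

22 h 14 min

Tue: 06:04–16:45 = 10 h 41 min; less 30 min break → 10 h 11 min
Wed: 06:03–11:23 = 5 h 20 min; less 30 min break → 4 h 50 min
Thu: 05:34–13:17 = 7 h 43 min; less 30 min break → 7 h 13 min
Total: 10 h 11 min + 4 h 50 min + 7 h 13 min = 22 h 14 min.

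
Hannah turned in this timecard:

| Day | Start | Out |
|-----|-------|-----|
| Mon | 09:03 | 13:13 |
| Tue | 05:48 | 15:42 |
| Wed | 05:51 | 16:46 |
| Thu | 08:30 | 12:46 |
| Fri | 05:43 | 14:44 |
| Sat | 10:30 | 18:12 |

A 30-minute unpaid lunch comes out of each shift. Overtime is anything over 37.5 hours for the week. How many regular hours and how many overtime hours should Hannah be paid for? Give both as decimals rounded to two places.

Mon: 09:03–13:13 = 4 h 10 min; less 30 min break → 3 h 40 min
Tue: 05:48–15:42 = 9 h 54 min; less 30 min break → 9 h 24 min
Wed: 05:51–16:46 = 10 h 55 min; less 30 min break → 10 h 25 min
Thu: 08:30–12:46 = 4 h 16 min; less 30 min break → 3 h 46 min
Fri: 05:43–14:44 = 9 h 1 min; less 30 min break → 8 h 31 min
Sat: 10:30–18:12 = 7 h 42 min; less 30 min break → 7 h 12 min
Total worked: 42 h 58 min = 42.97 h.
Threshold 37.5 h → overtime 5 h 28 min, regular 37 h 30 min.

Regular 37.50 hours, overtime 5.47 hours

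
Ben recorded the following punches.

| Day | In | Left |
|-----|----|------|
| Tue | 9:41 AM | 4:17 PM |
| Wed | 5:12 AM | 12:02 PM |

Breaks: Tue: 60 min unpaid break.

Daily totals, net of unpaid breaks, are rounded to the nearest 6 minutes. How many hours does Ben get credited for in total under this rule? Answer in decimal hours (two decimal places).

Tue: 9:41 AM–4:17 PM = 6 h 36 min − 60 min = 5 h 36 min → rounds to 5 h 36 min
Wed: 5:12 AM–12:02 PM = 6 h 50 min → rounds to 6 h 48 min
Total credited: 12 h 24 min.

12.40 hours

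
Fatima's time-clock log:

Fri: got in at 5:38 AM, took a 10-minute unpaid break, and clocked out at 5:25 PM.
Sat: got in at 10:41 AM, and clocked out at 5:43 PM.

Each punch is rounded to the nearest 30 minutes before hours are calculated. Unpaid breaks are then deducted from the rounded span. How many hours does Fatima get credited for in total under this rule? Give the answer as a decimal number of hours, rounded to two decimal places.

18.83 hours

Fri: in 5:38 AM→5:30 AM, out 5:25 PM→5:30 PM; 12 h 0 min − 10 min = 11 h 50 min
Sat: in 10:41 AM→10:30 AM, out 5:43 PM→5:30 PM; 7 h 0 min
Total credited: 18 h 50 min.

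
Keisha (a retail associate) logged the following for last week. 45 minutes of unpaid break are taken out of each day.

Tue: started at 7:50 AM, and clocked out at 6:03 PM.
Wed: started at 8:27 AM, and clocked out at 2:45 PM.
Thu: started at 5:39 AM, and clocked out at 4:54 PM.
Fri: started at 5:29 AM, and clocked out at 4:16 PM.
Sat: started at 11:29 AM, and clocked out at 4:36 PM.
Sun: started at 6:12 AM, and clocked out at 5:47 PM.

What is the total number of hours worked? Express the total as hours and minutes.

Tue: 7:50 AM–6:03 PM = 10 h 13 min; less 45 min break → 9 h 28 min
Wed: 8:27 AM–2:45 PM = 6 h 18 min; less 45 min break → 5 h 33 min
Thu: 5:39 AM–4:54 PM = 11 h 15 min; less 45 min break → 10 h 30 min
Fri: 5:29 AM–4:16 PM = 10 h 47 min; less 45 min break → 10 h 2 min
Sat: 11:29 AM–4:36 PM = 5 h 7 min; less 45 min break → 4 h 22 min
Sun: 6:12 AM–5:47 PM = 11 h 35 min; less 45 min break → 10 h 50 min
Total: 9 h 28 min + 5 h 33 min + 10 h 30 min + 10 h 2 min + 4 h 22 min + 10 h 50 min = 50 h 45 min.

50 h 45 min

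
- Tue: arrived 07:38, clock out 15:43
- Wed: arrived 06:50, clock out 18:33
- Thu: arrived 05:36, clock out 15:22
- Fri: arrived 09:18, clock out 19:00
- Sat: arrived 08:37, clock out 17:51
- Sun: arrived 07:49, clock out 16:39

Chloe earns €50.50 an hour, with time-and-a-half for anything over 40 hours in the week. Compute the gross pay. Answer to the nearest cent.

Tue: 07:38–15:43 = 8 h 5 min
Wed: 06:50–18:33 = 11 h 43 min
Thu: 05:36–15:22 = 9 h 46 min
Fri: 09:18–19:00 = 9 h 42 min
Sat: 08:37–17:51 = 9 h 14 min
Sun: 07:49–16:39 = 8 h 50 min
Total worked: 57 h 20 min = 3440 min.
Regular 40 h 0 min = 2400 min at €50.50/h; overtime 17 h 20 min = 1040 min at €75.75/h.
Pay = (2400 × €50.50 + 1040 × €75.75) ÷ 60 = €3333.00.

€3333.00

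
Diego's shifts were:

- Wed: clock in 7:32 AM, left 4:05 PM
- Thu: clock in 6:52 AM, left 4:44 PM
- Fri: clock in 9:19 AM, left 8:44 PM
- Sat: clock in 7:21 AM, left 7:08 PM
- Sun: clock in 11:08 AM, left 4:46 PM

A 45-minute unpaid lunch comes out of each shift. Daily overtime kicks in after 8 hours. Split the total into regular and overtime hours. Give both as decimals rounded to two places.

Regular 36.68 hours, overtime 6.82 hours

Wed: 7:32 AM–4:05 PM = 8 h 33 min; less 45 min break → 7 h 48 min
Thu: 6:52 AM–4:44 PM = 9 h 52 min; less 45 min break → 9 h 7 min
Fri: 9:19 AM–8:44 PM = 11 h 25 min; less 45 min break → 10 h 40 min
Sat: 7:21 AM–7:08 PM = 11 h 47 min; less 45 min break → 11 h 2 min
Sun: 11:08 AM–4:46 PM = 5 h 38 min; less 45 min break → 4 h 53 min
Wed reg 7 h 48 min / OT 0 h 0 min; Thu reg 8 h 0 min / OT 1 h 7 min; Fri reg 8 h 0 min / OT 2 h 40 min; Sat reg 8 h 0 min / OT 3 h 2 min; Sun reg 4 h 53 min / OT 0 h 0 min.
Totals: regular 36 h 41 min, overtime 6 h 49 min.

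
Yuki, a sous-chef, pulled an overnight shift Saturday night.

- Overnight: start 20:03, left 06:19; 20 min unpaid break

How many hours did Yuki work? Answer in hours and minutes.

9 h 56 min

Overnight: 20:03 → midnight = 3 h 57 min; midnight → 06:19 = 6 h 19 min; span 10 h 16 min; less 20 min break → 9 h 56 min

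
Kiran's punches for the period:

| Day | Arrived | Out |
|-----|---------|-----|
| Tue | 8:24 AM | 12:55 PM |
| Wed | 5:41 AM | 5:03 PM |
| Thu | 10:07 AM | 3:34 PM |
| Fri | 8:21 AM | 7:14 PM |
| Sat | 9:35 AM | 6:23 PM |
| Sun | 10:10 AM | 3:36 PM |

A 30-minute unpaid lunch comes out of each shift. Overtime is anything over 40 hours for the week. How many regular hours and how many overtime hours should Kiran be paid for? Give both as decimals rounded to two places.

Regular 40.00 hours, overtime 3.45 hours

Tue: 8:24 AM–12:55 PM = 4 h 31 min; less 30 min break → 4 h 1 min
Wed: 5:41 AM–5:03 PM = 11 h 22 min; less 30 min break → 10 h 52 min
Thu: 10:07 AM–3:34 PM = 5 h 27 min; less 30 min break → 4 h 57 min
Fri: 8:21 AM–7:14 PM = 10 h 53 min; less 30 min break → 10 h 23 min
Sat: 9:35 AM–6:23 PM = 8 h 48 min; less 30 min break → 8 h 18 min
Sun: 10:10 AM–3:36 PM = 5 h 26 min; less 30 min break → 4 h 56 min
Total worked: 43 h 27 min = 43.45 h.
Threshold 40 h → overtime 3 h 27 min, regular 40 h 0 min.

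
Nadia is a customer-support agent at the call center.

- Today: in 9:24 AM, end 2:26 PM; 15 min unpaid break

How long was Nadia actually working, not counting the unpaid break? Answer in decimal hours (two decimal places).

4.78 hours

Today: 9:24 AM–2:26 PM = 5 h 2 min; less 15 min break → 4 h 47 min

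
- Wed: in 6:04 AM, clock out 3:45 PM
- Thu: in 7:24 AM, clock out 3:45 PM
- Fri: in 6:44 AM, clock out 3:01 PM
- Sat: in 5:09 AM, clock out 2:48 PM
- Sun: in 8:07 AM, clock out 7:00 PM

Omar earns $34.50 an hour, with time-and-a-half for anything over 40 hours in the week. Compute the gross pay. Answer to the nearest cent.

Wed: 6:04 AM–3:45 PM = 9 h 41 min
Thu: 7:24 AM–3:45 PM = 8 h 21 min
Fri: 6:44 AM–3:01 PM = 8 h 17 min
Sat: 5:09 AM–2:48 PM = 9 h 39 min
Sun: 8:07 AM–7:00 PM = 10 h 53 min
Total worked: 46 h 51 min = 2811 min.
Regular 40 h 0 min = 2400 min at $34.50/h; overtime 6 h 51 min = 411 min at $51.75/h.
Pay = (2400 × $34.50 + 411 × $51.75) ÷ 60 = $1734.49.

$1734.49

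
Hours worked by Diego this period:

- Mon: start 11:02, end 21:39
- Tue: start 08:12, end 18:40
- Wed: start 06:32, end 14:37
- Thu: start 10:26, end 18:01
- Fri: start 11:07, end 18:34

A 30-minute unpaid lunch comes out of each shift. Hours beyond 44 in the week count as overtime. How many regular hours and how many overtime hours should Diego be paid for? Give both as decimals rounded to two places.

Mon: 11:02–21:39 = 10 h 37 min; less 30 min break → 10 h 7 min
Tue: 08:12–18:40 = 10 h 28 min; less 30 min break → 9 h 58 min
Wed: 06:32–14:37 = 8 h 5 min; less 30 min break → 7 h 35 min
Thu: 10:26–18:01 = 7 h 35 min; less 30 min break → 7 h 5 min
Fri: 11:07–18:34 = 7 h 27 min; less 30 min break → 6 h 57 min
Total worked: 41 h 42 min = 41.70 h.
Threshold 44 h → overtime 0 h 0 min, regular 41 h 42 min.

Regular 41.70 hours, overtime 0.00 hours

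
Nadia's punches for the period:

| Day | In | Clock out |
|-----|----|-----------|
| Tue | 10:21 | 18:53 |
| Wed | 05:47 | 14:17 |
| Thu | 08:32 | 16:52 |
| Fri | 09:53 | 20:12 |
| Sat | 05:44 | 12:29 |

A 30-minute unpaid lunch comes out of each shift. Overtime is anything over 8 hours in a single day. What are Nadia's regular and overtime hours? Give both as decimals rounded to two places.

Tue: 10:21–18:53 = 8 h 32 min; less 30 min break → 8 h 2 min
Wed: 05:47–14:17 = 8 h 30 min; less 30 min break → 8 h 0 min
Thu: 08:32–16:52 = 8 h 20 min; less 30 min break → 7 h 50 min
Fri: 09:53–20:12 = 10 h 19 min; less 30 min break → 9 h 49 min
Sat: 05:44–12:29 = 6 h 45 min; less 30 min break → 6 h 15 min
Tue reg 8 h 0 min / OT 0 h 2 min; Wed reg 8 h 0 min / OT 0 h 0 min; Thu reg 7 h 50 min / OT 0 h 0 min; Fri reg 8 h 0 min / OT 1 h 49 min; Sat reg 6 h 15 min / OT 0 h 0 min.
Totals: regular 38 h 5 min, overtime 1 h 51 min.

Regular 38.08 hours, overtime 1.85 hours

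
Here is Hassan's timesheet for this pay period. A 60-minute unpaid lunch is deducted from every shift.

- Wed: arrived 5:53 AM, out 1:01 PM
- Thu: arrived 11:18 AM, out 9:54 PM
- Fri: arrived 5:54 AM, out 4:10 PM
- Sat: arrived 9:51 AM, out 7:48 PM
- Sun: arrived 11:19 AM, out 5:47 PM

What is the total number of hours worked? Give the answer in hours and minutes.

39 h 25 min

Wed: 5:53 AM–1:01 PM = 7 h 8 min; less 60 min break → 6 h 8 min
Thu: 11:18 AM–9:54 PM = 10 h 36 min; less 60 min break → 9 h 36 min
Fri: 5:54 AM–4:10 PM = 10 h 16 min; less 60 min break → 9 h 16 min
Sat: 9:51 AM–7:48 PM = 9 h 57 min; less 60 min break → 8 h 57 min
Sun: 11:19 AM–5:47 PM = 6 h 28 min; less 60 min break → 5 h 28 min
Total: 6 h 8 min + 9 h 36 min + 9 h 16 min + 8 h 57 min + 5 h 28 min = 39 h 25 min.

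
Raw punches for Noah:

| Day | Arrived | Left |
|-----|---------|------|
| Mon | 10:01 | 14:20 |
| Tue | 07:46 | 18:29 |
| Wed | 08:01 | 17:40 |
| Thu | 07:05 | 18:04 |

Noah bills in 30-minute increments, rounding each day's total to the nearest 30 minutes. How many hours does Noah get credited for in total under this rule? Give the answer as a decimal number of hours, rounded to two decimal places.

35.50 hours

Mon: 10:01–14:20 = 4 h 19 min → rounds to 4 h 30 min
Tue: 07:46–18:29 = 10 h 43 min → rounds to 10 h 30 min
Wed: 08:01–17:40 = 9 h 39 min → rounds to 9 h 30 min
Thu: 07:05–18:04 = 10 h 59 min → rounds to 11 h 0 min
Total credited: 35 h 30 min.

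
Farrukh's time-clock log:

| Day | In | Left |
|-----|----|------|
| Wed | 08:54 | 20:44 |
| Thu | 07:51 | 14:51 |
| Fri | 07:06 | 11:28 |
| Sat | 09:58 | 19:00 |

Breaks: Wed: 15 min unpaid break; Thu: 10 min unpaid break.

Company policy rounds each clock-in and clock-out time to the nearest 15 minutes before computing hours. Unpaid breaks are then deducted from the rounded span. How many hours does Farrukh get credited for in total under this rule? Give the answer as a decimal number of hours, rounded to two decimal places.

Wed: in 08:54→09:00, out 20:44→20:45; 11 h 45 min − 15 min = 11 h 30 min
Thu: in 07:51→07:45, out 14:51→14:45; 7 h 0 min − 10 min = 6 h 50 min
Fri: in 07:06→07:00, out 11:28→11:30; 4 h 30 min
Sat: in 09:58→10:00, out 19:00→19:00; 9 h 0 min
Total credited: 31 h 50 min.

31.83 hours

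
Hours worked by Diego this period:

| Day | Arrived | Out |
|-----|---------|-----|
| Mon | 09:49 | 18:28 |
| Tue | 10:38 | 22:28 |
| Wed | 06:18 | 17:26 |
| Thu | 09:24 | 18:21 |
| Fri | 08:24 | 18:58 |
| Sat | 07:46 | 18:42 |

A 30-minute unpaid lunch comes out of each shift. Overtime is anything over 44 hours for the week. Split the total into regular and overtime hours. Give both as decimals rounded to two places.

Mon: 09:49–18:28 = 8 h 39 min; less 30 min break → 8 h 9 min
Tue: 10:38–22:28 = 11 h 50 min; less 30 min break → 11 h 20 min
Wed: 06:18–17:26 = 11 h 8 min; less 30 min break → 10 h 38 min
Thu: 09:24–18:21 = 8 h 57 min; less 30 min break → 8 h 27 min
Fri: 08:24–18:58 = 10 h 34 min; less 30 min break → 10 h 4 min
Sat: 07:46–18:42 = 10 h 56 min; less 30 min break → 10 h 26 min
Total worked: 59 h 4 min = 59.07 h.
Threshold 44 h → overtime 15 h 4 min, regular 44 h 0 min.

Regular 44.00 hours, overtime 15.07 hours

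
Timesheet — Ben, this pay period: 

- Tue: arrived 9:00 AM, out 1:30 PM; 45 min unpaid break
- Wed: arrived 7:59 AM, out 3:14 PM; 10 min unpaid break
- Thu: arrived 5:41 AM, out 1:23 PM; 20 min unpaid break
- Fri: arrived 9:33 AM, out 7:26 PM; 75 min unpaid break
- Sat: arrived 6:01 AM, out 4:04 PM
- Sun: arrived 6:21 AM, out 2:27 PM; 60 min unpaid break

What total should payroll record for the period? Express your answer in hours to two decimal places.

Tue: 9:00 AM–1:30 PM = 4 h 30 min; less 45 min break → 3 h 45 min
Wed: 7:59 AM–3:14 PM = 7 h 15 min; less 10 min break → 7 h 5 min
Thu: 5:41 AM–1:23 PM = 7 h 42 min; less 20 min break → 7 h 22 min
Fri: 9:33 AM–7:26 PM = 9 h 53 min; less 75 min break → 8 h 38 min
Sat: 6:01 AM–4:04 PM = 10 h 3 min
Sun: 6:21 AM–2:27 PM = 8 h 6 min; less 60 min break → 7 h 6 min
Total: 3 h 45 min + 7 h 5 min + 7 h 22 min + 8 h 38 min + 10 h 3 min + 7 h 6 min = 43 h 59 min.

43.98 hours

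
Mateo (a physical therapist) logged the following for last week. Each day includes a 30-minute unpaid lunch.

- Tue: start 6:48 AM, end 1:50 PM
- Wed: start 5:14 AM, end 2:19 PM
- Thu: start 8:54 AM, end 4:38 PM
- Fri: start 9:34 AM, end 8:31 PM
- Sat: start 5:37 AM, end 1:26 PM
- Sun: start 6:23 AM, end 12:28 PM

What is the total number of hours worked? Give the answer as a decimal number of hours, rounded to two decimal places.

45.70 hours

Tue: 6:48 AM–1:50 PM = 7 h 2 min; less 30 min break → 6 h 32 min
Wed: 5:14 AM–2:19 PM = 9 h 5 min; less 30 min break → 8 h 35 min
Thu: 8:54 AM–4:38 PM = 7 h 44 min; less 30 min break → 7 h 14 min
Fri: 9:34 AM–8:31 PM = 10 h 57 min; less 30 min break → 10 h 27 min
Sat: 5:37 AM–1:26 PM = 7 h 49 min; less 30 min break → 7 h 19 min
Sun: 6:23 AM–12:28 PM = 6 h 5 min; less 30 min break → 5 h 35 min
Total: 6 h 32 min + 8 h 35 min + 7 h 14 min + 10 h 27 min + 7 h 19 min + 5 h 35 min = 45 h 42 min.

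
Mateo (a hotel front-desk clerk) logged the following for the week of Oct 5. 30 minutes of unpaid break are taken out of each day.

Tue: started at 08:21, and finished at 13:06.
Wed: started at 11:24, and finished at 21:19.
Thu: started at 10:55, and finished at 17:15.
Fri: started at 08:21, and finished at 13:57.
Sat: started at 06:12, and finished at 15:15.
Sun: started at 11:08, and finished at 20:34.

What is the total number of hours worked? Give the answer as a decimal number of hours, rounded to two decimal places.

42.08 hours

Tue: 08:21–13:06 = 4 h 45 min; less 30 min break → 4 h 15 min
Wed: 11:24–21:19 = 9 h 55 min; less 30 min break → 9 h 25 min
Thu: 10:55–17:15 = 6 h 20 min; less 30 min break → 5 h 50 min
Fri: 08:21–13:57 = 5 h 36 min; less 30 min break → 5 h 6 min
Sat: 06:12–15:15 = 9 h 3 min; less 30 min break → 8 h 33 min
Sun: 11:08–20:34 = 9 h 26 min; less 30 min break → 8 h 56 min
Total: 4 h 15 min + 9 h 25 min + 5 h 50 min + 5 h 6 min + 8 h 33 min + 8 h 56 min = 42 h 5 min.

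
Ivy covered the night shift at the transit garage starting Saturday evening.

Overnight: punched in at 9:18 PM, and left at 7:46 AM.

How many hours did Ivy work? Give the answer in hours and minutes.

10 h 28 min

Overnight: 9:18 PM → midnight = 2 h 42 min; midnight → 7:46 AM = 7 h 46 min; span 10 h 28 min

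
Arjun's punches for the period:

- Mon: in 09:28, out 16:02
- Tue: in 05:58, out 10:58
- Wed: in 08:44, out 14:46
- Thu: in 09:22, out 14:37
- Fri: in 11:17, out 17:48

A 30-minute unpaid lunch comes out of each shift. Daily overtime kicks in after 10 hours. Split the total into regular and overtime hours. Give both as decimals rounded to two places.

Mon: 09:28–16:02 = 6 h 34 min; less 30 min break → 6 h 4 min
Tue: 05:58–10:58 = 5 h 0 min; less 30 min break → 4 h 30 min
Wed: 08:44–14:46 = 6 h 2 min; less 30 min break → 5 h 32 min
Thu: 09:22–14:37 = 5 h 15 min; less 30 min break → 4 h 45 min
Fri: 11:17–17:48 = 6 h 31 min; less 30 min break → 6 h 1 min
Mon reg 6 h 4 min / OT 0 h 0 min; Tue reg 4 h 30 min / OT 0 h 0 min; Wed reg 5 h 32 min / OT 0 h 0 min; Thu reg 4 h 45 min / OT 0 h 0 min; Fri reg 6 h 1 min / OT 0 h 0 min.
Totals: regular 26 h 52 min, overtime 0 h 0 min.

Regular 26.87 hours, overtime 0.00 hours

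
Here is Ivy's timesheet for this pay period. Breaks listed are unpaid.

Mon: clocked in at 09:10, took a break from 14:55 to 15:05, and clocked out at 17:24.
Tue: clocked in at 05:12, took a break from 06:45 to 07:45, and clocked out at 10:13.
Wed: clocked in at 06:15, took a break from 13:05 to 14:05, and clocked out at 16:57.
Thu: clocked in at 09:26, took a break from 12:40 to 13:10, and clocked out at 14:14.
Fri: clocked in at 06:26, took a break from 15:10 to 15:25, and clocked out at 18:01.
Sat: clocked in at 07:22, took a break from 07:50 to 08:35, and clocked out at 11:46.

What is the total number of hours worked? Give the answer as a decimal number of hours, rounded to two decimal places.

Mon: 09:10–17:24 = 8 h 14 min; less 10 min break → 8 h 4 min
Tue: 05:12–10:13 = 5 h 1 min; less 60 min break → 4 h 1 min
Wed: 06:15–16:57 = 10 h 42 min; less 60 min break → 9 h 42 min
Thu: 09:26–14:14 = 4 h 48 min; less 30 min break → 4 h 18 min
Fri: 06:26–18:01 = 11 h 35 min; less 15 min break → 11 h 20 min
Sat: 07:22–11:46 = 4 h 24 min; less 45 min break → 3 h 39 min
Total: 8 h 4 min + 4 h 1 min + 9 h 42 min + 4 h 18 min + 11 h 20 min + 3 h 39 min = 41 h 4 min.

41.07 hours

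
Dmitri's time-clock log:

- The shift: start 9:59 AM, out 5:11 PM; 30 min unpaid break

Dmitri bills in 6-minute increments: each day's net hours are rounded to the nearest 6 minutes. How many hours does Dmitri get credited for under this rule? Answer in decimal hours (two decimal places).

The shift: 9:59 AM–5:11 PM = 7 h 12 min − 30 min = 6 h 42 min → rounds to 6 h 42 min

6.70 hours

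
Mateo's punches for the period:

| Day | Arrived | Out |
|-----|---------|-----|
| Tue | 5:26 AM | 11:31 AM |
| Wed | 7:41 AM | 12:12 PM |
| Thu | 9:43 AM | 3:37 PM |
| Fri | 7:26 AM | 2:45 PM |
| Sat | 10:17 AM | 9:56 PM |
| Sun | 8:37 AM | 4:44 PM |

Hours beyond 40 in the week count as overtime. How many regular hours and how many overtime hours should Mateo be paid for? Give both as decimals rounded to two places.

Regular 40.00 hours, overtime 3.58 hours

Tue: 5:26 AM–11:31 AM = 6 h 5 min
Wed: 7:41 AM–12:12 PM = 4 h 31 min
Thu: 9:43 AM–3:37 PM = 5 h 54 min
Fri: 7:26 AM–2:45 PM = 7 h 19 min
Sat: 10:17 AM–9:56 PM = 11 h 39 min
Sun: 8:37 AM–4:44 PM = 8 h 7 min
Total worked: 43 h 35 min = 43.58 h.
Threshold 40 h → overtime 3 h 35 min, regular 40 h 0 min.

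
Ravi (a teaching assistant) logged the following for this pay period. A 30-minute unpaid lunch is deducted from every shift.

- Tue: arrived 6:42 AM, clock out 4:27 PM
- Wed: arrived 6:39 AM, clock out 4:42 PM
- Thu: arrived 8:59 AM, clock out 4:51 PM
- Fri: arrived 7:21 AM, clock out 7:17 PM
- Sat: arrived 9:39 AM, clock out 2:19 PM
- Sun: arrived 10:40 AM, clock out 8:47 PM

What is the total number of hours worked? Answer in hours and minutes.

51 h 23 min

Tue: 6:42 AM–4:27 PM = 9 h 45 min; less 30 min break → 9 h 15 min
Wed: 6:39 AM–4:42 PM = 10 h 3 min; less 30 min break → 9 h 33 min
Thu: 8:59 AM–4:51 PM = 7 h 52 min; less 30 min break → 7 h 22 min
Fri: 7:21 AM–7:17 PM = 11 h 56 min; less 30 min break → 11 h 26 min
Sat: 9:39 AM–2:19 PM = 4 h 40 min; less 30 min break → 4 h 10 min
Sun: 10:40 AM–8:47 PM = 10 h 7 min; less 30 min break → 9 h 37 min
Total: 9 h 15 min + 9 h 33 min + 7 h 22 min + 11 h 26 min + 4 h 10 min + 9 h 37 min = 51 h 23 min.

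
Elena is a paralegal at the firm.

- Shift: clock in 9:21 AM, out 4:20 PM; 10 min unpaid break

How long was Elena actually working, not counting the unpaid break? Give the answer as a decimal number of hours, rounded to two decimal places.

6.82 hours

Shift: 9:21 AM–4:20 PM = 6 h 59 min; less 10 min break → 6 h 49 min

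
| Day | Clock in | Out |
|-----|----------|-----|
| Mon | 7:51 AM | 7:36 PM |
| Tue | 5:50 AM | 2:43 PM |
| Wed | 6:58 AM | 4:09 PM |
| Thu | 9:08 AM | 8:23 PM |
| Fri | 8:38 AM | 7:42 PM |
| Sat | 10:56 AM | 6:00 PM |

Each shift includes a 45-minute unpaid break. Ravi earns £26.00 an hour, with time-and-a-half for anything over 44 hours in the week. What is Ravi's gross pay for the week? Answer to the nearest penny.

£1561.30

Mon: 7:51 AM–7:36 PM = 11 h 45 min; less 45 min break → 11 h 0 min
Tue: 5:50 AM–2:43 PM = 8 h 53 min; less 45 min break → 8 h 8 min
Wed: 6:58 AM–4:09 PM = 9 h 11 min; less 45 min break → 8 h 26 min
Thu: 9:08 AM–8:23 PM = 11 h 15 min; less 45 min break → 10 h 30 min
Fri: 8:38 AM–7:42 PM = 11 h 4 min; less 45 min break → 10 h 19 min
Sat: 10:56 AM–6:00 PM = 7 h 4 min; less 45 min break → 6 h 19 min
Total worked: 54 h 42 min = 3282 min.
Regular 44 h 0 min = 2640 min at £26.00/h; overtime 10 h 42 min = 642 min at £39.00/h.
Pay = (2640 × £26.00 + 642 × £39.00) ÷ 60 = £1561.30.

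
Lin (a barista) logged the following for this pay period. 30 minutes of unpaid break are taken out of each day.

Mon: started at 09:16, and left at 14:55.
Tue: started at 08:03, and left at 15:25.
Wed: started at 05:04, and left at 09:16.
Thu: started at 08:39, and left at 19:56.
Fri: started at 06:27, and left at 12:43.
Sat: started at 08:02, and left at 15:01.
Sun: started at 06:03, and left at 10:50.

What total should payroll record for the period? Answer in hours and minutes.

43 h 2 min

Mon: 09:16–14:55 = 5 h 39 min; less 30 min break → 5 h 9 min
Tue: 08:03–15:25 = 7 h 22 min; less 30 min break → 6 h 52 min
Wed: 05:04–09:16 = 4 h 12 min; less 30 min break → 3 h 42 min
Thu: 08:39–19:56 = 11 h 17 min; less 30 min break → 10 h 47 min
Fri: 06:27–12:43 = 6 h 16 min; less 30 min break → 5 h 46 min
Sat: 08:02–15:01 = 6 h 59 min; less 30 min break → 6 h 29 min
Sun: 06:03–10:50 = 4 h 47 min; less 30 min break → 4 h 17 min
Total: 5 h 9 min + 6 h 52 min + 3 h 42 min + 10 h 47 min + 5 h 46 min + 6 h 29 min + 4 h 17 min = 43 h 2 min.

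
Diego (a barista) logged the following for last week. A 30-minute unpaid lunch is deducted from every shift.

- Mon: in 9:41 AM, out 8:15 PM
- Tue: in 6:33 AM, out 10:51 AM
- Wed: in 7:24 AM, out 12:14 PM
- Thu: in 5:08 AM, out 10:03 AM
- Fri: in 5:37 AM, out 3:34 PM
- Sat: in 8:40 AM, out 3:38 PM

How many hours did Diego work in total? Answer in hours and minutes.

38 h 32 min

Mon: 9:41 AM–8:15 PM = 10 h 34 min; less 30 min break → 10 h 4 min
Tue: 6:33 AM–10:51 AM = 4 h 18 min; less 30 min break → 3 h 48 min
Wed: 7:24 AM–12:14 PM = 4 h 50 min; less 30 min break → 4 h 20 min
Thu: 5:08 AM–10:03 AM = 4 h 55 min; less 30 min break → 4 h 25 min
Fri: 5:37 AM–3:34 PM = 9 h 57 min; less 30 min break → 9 h 27 min
Sat: 8:40 AM–3:38 PM = 6 h 58 min; less 30 min break → 6 h 28 min
Total: 10 h 4 min + 3 h 48 min + 4 h 20 min + 4 h 25 min + 9 h 27 min + 6 h 28 min = 38 h 32 min.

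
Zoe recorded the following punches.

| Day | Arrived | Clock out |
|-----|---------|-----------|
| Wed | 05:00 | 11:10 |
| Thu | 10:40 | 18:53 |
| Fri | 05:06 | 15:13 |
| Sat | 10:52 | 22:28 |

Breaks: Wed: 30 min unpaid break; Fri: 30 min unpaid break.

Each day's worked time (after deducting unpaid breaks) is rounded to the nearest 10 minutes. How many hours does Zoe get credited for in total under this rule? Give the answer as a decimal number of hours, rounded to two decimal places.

35.17 hours

Wed: 05:00–11:10 = 6 h 10 min − 30 min = 5 h 40 min → rounds to 5 h 40 min
Thu: 10:40–18:53 = 8 h 13 min → rounds to 8 h 10 min
Fri: 05:06–15:13 = 10 h 7 min − 30 min = 9 h 37 min → rounds to 9 h 40 min
Sat: 10:52–22:28 = 11 h 36 min → rounds to 11 h 40 min
Total credited: 35 h 10 min.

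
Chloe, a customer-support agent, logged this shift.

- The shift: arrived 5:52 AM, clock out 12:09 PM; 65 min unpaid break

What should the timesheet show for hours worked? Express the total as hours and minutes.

5 h 12 min

The shift: 5:52 AM–12:09 PM = 6 h 17 min; less 65 min break → 5 h 12 min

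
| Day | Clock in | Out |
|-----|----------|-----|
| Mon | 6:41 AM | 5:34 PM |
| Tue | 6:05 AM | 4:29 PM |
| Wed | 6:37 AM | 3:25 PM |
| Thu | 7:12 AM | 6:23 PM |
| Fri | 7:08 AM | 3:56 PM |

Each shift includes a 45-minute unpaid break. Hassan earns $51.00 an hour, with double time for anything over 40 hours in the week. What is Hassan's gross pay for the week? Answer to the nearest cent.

Mon: 6:41 AM–5:34 PM = 10 h 53 min; less 45 min break → 10 h 8 min
Tue: 6:05 AM–4:29 PM = 10 h 24 min; less 45 min break → 9 h 39 min
Wed: 6:37 AM–3:25 PM = 8 h 48 min; less 45 min break → 8 h 3 min
Thu: 7:12 AM–6:23 PM = 11 h 11 min; less 45 min break → 10 h 26 min
Fri: 7:08 AM–3:56 PM = 8 h 48 min; less 45 min break → 8 h 3 min
Total worked: 46 h 19 min = 2779 min.
Regular 40 h 0 min = 2400 min at $51.00/h; overtime 6 h 19 min = 379 min at $102.00/h.
Pay = (2400 × $51.00 + 379 × $102.00) ÷ 60 = $2684.30.

$2684.30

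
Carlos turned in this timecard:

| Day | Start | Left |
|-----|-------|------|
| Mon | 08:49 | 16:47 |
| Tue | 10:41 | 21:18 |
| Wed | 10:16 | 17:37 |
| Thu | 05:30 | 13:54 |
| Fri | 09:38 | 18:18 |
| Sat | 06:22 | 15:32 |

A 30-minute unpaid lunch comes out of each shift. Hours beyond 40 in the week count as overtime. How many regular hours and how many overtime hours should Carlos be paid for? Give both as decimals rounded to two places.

Regular 40.00 hours, overtime 9.17 hours

Mon: 08:49–16:47 = 7 h 58 min; less 30 min break → 7 h 28 min
Tue: 10:41–21:18 = 10 h 37 min; less 30 min break → 10 h 7 min
Wed: 10:16–17:37 = 7 h 21 min; less 30 min break → 6 h 51 min
Thu: 05:30–13:54 = 8 h 24 min; less 30 min break → 7 h 54 min
Fri: 09:38–18:18 = 8 h 40 min; less 30 min break → 8 h 10 min
Sat: 06:22–15:32 = 9 h 10 min; less 30 min break → 8 h 40 min
Total worked: 49 h 10 min = 49.17 h.
Threshold 40 h → overtime 9 h 10 min, regular 40 h 0 min.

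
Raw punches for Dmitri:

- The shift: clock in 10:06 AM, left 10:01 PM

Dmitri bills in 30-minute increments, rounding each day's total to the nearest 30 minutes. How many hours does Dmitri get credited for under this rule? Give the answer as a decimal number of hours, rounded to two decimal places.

The shift: 10:06 AM–10:01 PM = 11 h 55 min → rounds to 12 h 0 min

12.00 hours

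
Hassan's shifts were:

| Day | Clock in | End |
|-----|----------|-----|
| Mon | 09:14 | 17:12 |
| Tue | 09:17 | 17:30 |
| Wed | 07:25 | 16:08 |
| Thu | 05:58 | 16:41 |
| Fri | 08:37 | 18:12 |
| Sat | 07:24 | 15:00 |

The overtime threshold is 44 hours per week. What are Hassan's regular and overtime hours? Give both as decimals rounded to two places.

Regular 44.00 hours, overtime 8.80 hours

Mon: 09:14–17:12 = 7 h 58 min
Tue: 09:17–17:30 = 8 h 13 min
Wed: 07:25–16:08 = 8 h 43 min
Thu: 05:58–16:41 = 10 h 43 min
Fri: 08:37–18:12 = 9 h 35 min
Sat: 07:24–15:00 = 7 h 36 min
Total worked: 52 h 48 min = 52.80 h.
Threshold 44 h → overtime 8 h 48 min, regular 44 h 0 min.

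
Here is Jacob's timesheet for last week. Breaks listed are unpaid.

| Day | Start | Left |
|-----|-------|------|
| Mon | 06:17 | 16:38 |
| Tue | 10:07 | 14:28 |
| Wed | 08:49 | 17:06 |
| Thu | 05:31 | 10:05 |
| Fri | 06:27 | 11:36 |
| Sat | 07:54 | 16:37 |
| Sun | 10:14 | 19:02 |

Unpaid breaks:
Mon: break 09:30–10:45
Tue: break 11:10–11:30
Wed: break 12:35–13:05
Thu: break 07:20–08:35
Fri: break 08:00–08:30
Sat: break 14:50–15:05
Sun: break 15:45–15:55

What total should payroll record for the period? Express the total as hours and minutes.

45 h 58 min

Mon: 06:17–16:38 = 10 h 21 min; less 75 min break → 9 h 6 min
Tue: 10:07–14:28 = 4 h 21 min; less 20 min break → 4 h 1 min
Wed: 08:49–17:06 = 8 h 17 min; less 30 min break → 7 h 47 min
Thu: 05:31–10:05 = 4 h 34 min; less 75 min break → 3 h 19 min
Fri: 06:27–11:36 = 5 h 9 min; less 30 min break → 4 h 39 min
Sat: 07:54–16:37 = 8 h 43 min; less 15 min break → 8 h 28 min
Sun: 10:14–19:02 = 8 h 48 min; less 10 min break → 8 h 38 min
Total: 9 h 6 min + 4 h 1 min + 7 h 47 min + 3 h 19 min + 4 h 39 min + 8 h 28 min + 8 h 38 min = 45 h 58 min.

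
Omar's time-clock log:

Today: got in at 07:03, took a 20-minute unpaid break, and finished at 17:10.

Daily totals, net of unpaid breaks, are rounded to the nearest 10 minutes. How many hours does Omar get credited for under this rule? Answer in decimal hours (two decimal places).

Today: 07:03–17:10 = 10 h 7 min − 20 min = 9 h 47 min → rounds to 9 h 50 min

9.83 hours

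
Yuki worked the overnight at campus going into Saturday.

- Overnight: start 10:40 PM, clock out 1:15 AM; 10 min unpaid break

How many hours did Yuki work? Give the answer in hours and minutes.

Overnight: 10:40 PM → midnight = 1 h 20 min; midnight → 1:15 AM = 1 h 15 min; span 2 h 35 min; less 10 min break → 2 h 25 min

2 h 25 min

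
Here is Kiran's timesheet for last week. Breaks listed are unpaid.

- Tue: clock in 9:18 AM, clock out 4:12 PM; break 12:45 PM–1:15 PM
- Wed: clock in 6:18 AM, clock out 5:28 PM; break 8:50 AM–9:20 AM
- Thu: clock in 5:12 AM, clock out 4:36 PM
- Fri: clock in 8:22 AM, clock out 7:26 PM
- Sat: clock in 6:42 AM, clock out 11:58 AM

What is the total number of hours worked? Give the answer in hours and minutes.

44 h 48 min

Tue: 9:18 AM–4:12 PM = 6 h 54 min; less 30 min break → 6 h 24 min
Wed: 6:18 AM–5:28 PM = 11 h 10 min; less 30 min break → 10 h 40 min
Thu: 5:12 AM–4:36 PM = 11 h 24 min
Fri: 8:22 AM–7:26 PM = 11 h 4 min
Sat: 6:42 AM–11:58 AM = 5 h 16 min
Total: 6 h 24 min + 10 h 40 min + 11 h 24 min + 11 h 4 min + 5 h 16 min = 44 h 48 min.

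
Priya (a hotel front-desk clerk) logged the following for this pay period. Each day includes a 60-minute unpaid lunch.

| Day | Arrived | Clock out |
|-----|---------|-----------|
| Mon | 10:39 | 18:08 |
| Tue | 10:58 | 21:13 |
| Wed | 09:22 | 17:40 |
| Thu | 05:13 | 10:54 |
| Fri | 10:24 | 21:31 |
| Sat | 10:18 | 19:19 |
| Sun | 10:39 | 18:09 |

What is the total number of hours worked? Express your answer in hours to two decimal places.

52.35 hours

Mon: 10:39–18:08 = 7 h 29 min; less 60 min break → 6 h 29 min
Tue: 10:58–21:13 = 10 h 15 min; less 60 min break → 9 h 15 min
Wed: 09:22–17:40 = 8 h 18 min; less 60 min break → 7 h 18 min
Thu: 05:13–10:54 = 5 h 41 min; less 60 min break → 4 h 41 min
Fri: 10:24–21:31 = 11 h 7 min; less 60 min break → 10 h 7 min
Sat: 10:18–19:19 = 9 h 1 min; less 60 min break → 8 h 1 min
Sun: 10:39–18:09 = 7 h 30 min; less 60 min break → 6 h 30 min
Total: 6 h 29 min + 9 h 15 min + 7 h 18 min + 4 h 41 min + 10 h 7 min + 8 h 1 min + 6 h 30 min = 52 h 21 min.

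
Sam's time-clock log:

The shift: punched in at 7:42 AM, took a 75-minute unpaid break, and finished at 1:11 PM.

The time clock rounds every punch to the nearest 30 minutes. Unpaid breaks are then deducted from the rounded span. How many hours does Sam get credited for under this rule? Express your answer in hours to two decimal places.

The shift: in 7:42 AM→7:30 AM, out 1:11 PM→1:00 PM; 5 h 30 min − 75 min = 4 h 15 min

4.25 hours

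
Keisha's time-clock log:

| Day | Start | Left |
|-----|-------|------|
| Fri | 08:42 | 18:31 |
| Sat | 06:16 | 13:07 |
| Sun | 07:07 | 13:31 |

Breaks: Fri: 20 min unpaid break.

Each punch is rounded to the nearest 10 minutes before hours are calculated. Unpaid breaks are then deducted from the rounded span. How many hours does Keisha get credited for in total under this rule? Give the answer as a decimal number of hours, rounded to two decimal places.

Fri: in 08:42→08:40, out 18:31→18:30; 9 h 50 min − 20 min = 9 h 30 min
Sat: in 06:16→06:20, out 13:07→13:10; 6 h 50 min
Sun: in 07:07→07:10, out 13:31→13:30; 6 h 20 min
Total credited: 22 h 40 min.

22.67 hours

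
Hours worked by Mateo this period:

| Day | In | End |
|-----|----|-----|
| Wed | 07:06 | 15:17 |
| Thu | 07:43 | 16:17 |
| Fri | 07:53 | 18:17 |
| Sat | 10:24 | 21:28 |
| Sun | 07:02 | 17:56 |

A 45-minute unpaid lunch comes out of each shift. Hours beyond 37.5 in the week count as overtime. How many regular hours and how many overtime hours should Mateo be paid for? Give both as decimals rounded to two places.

Wed: 07:06–15:17 = 8 h 11 min; less 45 min break → 7 h 26 min
Thu: 07:43–16:17 = 8 h 34 min; less 45 min break → 7 h 49 min
Fri: 07:53–18:17 = 10 h 24 min; less 45 min break → 9 h 39 min
Sat: 10:24–21:28 = 11 h 4 min; less 45 min break → 10 h 19 min
Sun: 07:02–17:56 = 10 h 54 min; less 45 min break → 10 h 9 min
Total worked: 45 h 22 min = 45.37 h.
Threshold 37.5 h → overtime 7 h 52 min, regular 37 h 30 min.

Regular 37.50 hours, overtime 7.87 hours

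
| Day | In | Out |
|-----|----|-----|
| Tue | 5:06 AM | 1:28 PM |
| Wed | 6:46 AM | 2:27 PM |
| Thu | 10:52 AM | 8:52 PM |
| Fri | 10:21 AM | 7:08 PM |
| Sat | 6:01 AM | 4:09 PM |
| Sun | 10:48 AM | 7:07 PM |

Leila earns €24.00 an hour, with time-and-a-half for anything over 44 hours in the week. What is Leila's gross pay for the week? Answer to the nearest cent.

Tue: 5:06 AM–1:28 PM = 8 h 22 min
Wed: 6:46 AM–2:27 PM = 7 h 41 min
Thu: 10:52 AM–8:52 PM = 10 h 0 min
Fri: 10:21 AM–7:08 PM = 8 h 47 min
Sat: 6:01 AM–4:09 PM = 10 h 8 min
Sun: 10:48 AM–7:07 PM = 8 h 19 min
Total worked: 53 h 17 min = 3197 min.
Regular 44 h 0 min = 2640 min at €24.00/h; overtime 9 h 17 min = 557 min at €36.00/h.
Pay = (2640 × €24.00 + 557 × €36.00) ÷ 60 = €1390.20.

€1390.20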